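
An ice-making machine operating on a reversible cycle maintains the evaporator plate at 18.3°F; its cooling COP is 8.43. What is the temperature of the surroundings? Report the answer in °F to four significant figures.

COP_R = T_C/(T_H − T_C) gives T_H − T_C = T_C/COP.
With T_C = 265.54 K, T_H = 265.54 × (1 + 1/8.43) = 297.04 K.
Converting, 297.04 K = 75.00°F.

75.00 °F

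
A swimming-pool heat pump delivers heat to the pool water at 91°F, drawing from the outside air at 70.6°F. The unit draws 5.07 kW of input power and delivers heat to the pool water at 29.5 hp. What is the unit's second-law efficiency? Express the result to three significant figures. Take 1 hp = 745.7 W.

0.161

Converting, Q̇_H = 29.50 hp = 22.00 kW, so COP_actual = Q̇_H/Ẇ = 22.00/5.070 = 4.339.
In absolute terms T_C = 294.59 K and T_H = 305.93 K, so ΔT = 11.33 K.
COP_Carnot = T_H/ΔT = 305.93/11.33 = 26.99.
η_II = COP_actual/COP_Carnot = 4.339/26.99 = 0.1607.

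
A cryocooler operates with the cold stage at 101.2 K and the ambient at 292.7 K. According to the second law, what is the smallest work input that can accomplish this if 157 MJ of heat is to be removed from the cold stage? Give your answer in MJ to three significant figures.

The reservoir spacing is ΔT = 292.7 − 101.2 = 191.5 K.
The reversible limit is COP_R = T_C/ΔT = 0.5285, so W_min = Q_C/COP = Q_C·ΔT/T_C.
W_min = 157.0 × 191.5/101.20 = 297.1 MJ.

297 MJ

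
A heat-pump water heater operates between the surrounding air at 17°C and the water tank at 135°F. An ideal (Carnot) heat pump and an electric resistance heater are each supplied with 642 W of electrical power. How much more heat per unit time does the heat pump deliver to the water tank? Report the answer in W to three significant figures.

In absolute terms T_C = 290.15 K and T_H = 330.37 K, so ΔT = 40.22 K.
COP_Carnot = T_H/ΔT = 330.37/40.22 = 8.214.
The heat pump delivers Q̇_H = COP × Ẇ = 5273 W; the resistance heater delivers Ẇ = 642.0 W.
Extra = (COP − 1)·Ẇ = 4631 W.

4630 W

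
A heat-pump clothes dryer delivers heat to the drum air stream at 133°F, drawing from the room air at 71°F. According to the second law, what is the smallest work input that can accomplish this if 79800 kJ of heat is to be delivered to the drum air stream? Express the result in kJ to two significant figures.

In absolute terms T_C = 294.82 K and T_H = 329.26 K, so ΔT = 34.44 K.
The reversible limit is COP_HP = T_H/ΔT = 9.559, so W_min = Q_H/COP = Q_H·ΔT/T_H.
W_min = 79800 × 34.44/329.26 = 8348 kJ.

8300 kJ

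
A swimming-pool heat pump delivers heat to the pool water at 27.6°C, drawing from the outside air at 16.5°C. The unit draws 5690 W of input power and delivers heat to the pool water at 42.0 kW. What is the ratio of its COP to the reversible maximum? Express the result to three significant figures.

0.272

Converting, Q̇_H = 42.00 kW = 42000 W, so COP_actual = Q̇_H/Ẇ = 42000/5690 = 7.381.
In absolute terms T_C = 289.65 K and T_H = 300.75 K, so ΔT = 11.10 K.
COP_Carnot = T_H/ΔT = 300.75/11.10 = 27.09.
η_II = COP_actual/COP_Carnot = 7.381/27.09 = 0.2724.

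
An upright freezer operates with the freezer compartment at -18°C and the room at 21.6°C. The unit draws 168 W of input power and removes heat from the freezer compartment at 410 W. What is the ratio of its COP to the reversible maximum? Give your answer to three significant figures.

0.379

COP_actual = Q̇_C/Ẇ = 410.0/168.0 = 2.440.
In absolute terms T_C = 255.15 K and T_H = 294.75 K, so ΔT = 39.60 K.
COP_Carnot = T_C/ΔT = 255.15/39.60 = 6.443.
η_II = COP_actual/COP_Carnot = 2.440/6.443 = 0.3788.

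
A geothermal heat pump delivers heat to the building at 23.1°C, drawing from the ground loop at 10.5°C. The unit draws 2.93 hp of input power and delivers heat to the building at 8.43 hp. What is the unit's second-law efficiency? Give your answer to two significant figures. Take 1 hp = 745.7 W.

0.12

COP_actual = Q̇_H/Ẇ = 8.430/2.930 = 2.877.
In absolute terms T_C = 283.65 K and T_H = 296.25 K, so ΔT = 12.60 K.
COP_Carnot = T_H/ΔT = 296.25/12.60 = 23.51.
η_II = COP_actual/COP_Carnot = 2.877/23.51 = 0.1224.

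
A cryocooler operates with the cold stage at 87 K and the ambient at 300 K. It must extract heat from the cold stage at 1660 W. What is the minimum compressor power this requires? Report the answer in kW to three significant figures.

4.06 kW

The reservoir spacing is ΔT = 300 − 87 = 213.0 K.
COP_Carnot = T_C/ΔT = 87.00/213.0 = 0.4085.
Ẇ_min = Q̇/COP_Carnot = 1660/0.4085 = 4064 W = 4.064 kW.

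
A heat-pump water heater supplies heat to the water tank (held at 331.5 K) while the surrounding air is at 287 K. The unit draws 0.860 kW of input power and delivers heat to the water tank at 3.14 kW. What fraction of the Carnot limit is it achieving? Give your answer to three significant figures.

0.490

COP_actual = Q̇_H/Ẇ = 3.140/0.8600 = 3.651.
The reservoir spacing is ΔT = 331.5 − 287 = 44.50 K.
COP_Carnot = T_H/ΔT = 331.50/44.50 = 7.449.
η_II = COP_actual/COP_Carnot = 3.651/7.449 = 0.4901.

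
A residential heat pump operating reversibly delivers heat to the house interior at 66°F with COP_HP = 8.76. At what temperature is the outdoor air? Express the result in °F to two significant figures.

COP_HP = T_H/(T_H − T_C) gives T_H − T_C = T_H/COP.
With T_H = 292.04 K, T_C = 292.04 × (1 − 1/8.76) = 258.70 K.
Converting, 258.70 K = 5.99°F.

6.0 °F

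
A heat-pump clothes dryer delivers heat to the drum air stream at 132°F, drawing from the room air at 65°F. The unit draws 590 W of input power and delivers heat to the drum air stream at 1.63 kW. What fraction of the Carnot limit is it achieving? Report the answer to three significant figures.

0.313

Converting, Q̇_H = 1.630 kW = 1630 W, so COP_actual = Q̇_H/Ẇ = 1630/590.0 = 2.763.
In absolute terms T_C = 291.48 K and T_H = 328.71 K, so ΔT = 37.22 K.
COP_Carnot = T_H/ΔT = 328.71/37.22 = 8.831.
η_II = COP_actual/COP_Carnot = 2.763/8.831 = 0.3128.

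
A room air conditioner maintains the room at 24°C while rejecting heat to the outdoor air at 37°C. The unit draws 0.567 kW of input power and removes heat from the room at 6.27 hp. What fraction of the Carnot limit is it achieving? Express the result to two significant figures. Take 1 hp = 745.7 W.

0.36

Converting, Q̇_C = 6.270 hp = 4.676 kW, so COP_actual = Q̇_C/Ẇ = 4.676/0.5670 = 8.246.
In absolute terms T_C = 297.15 K and T_H = 310.15 K, so ΔT = 13.00 K.
COP_Carnot = T_C/ΔT = 297.15/13.00 = 22.86.
η_II = COP_actual/COP_Carnot = 8.246/22.86 = 0.3608.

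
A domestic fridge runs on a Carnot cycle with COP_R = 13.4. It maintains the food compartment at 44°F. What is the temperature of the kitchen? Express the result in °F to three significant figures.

81.6 °F

COP_R = T_C/(T_H − T_C) gives T_H − T_C = T_C/COP.
With T_C = 279.82 K, T_H = 279.82 × (1 + 1/13.4) = 300.70 K.
Converting, 300.70 K = 81.59°F.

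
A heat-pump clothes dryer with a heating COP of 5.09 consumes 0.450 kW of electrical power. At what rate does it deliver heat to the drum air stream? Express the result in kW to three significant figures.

Q̇_H = COP_HP × Ẇ = 5.09 × 0.4500 = 2.291 kW.

2.29 kW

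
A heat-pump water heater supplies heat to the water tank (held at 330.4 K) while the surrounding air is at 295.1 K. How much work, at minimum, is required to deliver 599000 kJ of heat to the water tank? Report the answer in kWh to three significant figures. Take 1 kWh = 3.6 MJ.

17.8 kWh

The reservoir spacing is ΔT = 330.4 − 295.1 = 35.30 K.
The reversible limit is COP_HP = T_H/ΔT = 9.360, so W_min = Q_H/COP = Q_H·ΔT/T_H.
W_min = 599000 × 35.30/330.40 = 64000 kJ = 17.78 kWh.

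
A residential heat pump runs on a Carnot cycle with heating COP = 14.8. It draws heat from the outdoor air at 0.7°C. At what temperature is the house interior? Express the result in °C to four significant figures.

COP_HP = T_H/(T_H − T_C) rearranges to T_H = COP·T_C/(COP − 1).
With T_C = 273.85 K, T_H = 14.8 × 273.85/13.80 = 293.69 K.
Converting, 293.69 K = 20.54°C.

20.54 °C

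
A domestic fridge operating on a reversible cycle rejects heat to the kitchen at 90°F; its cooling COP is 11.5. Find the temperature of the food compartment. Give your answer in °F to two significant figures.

For a Carnot refrigerator COP_R = T_C/(T_H − T_C), so T_C = COP·T_H/(1 + COP).
With T_H = 305.37 K, T_C = 11.5 × 305.37/12.50 = 280.94 K.
Converting, 280.94 K = 46.03°F.

46 °F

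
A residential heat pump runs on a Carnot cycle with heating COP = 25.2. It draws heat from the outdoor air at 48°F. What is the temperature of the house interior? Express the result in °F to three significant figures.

69.0 °F

COP_HP = T_H/(T_H − T_C) rearranges to T_H = COP·T_C/(COP − 1).
With T_C = 282.04 K, T_H = 25.2 × 282.04/24.20 = 293.69 K.
Converting, 293.69 K = 68.98°F.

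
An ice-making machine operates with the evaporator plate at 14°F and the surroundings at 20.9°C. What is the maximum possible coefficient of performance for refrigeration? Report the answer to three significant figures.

In absolute terms T_C = 263.15 K and T_H = 294.05 K, so ΔT = 30.90 K.
For a reversible cycle, COP_Carnot = T_C/ΔT = 263.15/30.90 = 8.516.

8.52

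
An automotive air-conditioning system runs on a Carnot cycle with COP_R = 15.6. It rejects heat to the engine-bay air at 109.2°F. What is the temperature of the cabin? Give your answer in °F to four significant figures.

74.93 °F

For a Carnot refrigerator COP_R = T_C/(T_H − T_C), so T_C = COP·T_H/(1 + COP).
With T_H = 316.04 K, T_C = 15.6 × 316.04/16.60 = 297.00 K.
Converting, 297.00 K = 74.93°F.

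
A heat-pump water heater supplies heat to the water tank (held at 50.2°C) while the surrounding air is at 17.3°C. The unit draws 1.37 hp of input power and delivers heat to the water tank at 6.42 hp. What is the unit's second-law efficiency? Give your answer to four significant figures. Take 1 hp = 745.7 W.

0.4768

COP_actual = Q̇_H/Ẇ = 6.420/1.370 = 4.686.
In absolute terms T_C = 290.45 K and T_H = 323.35 K, so ΔT = 32.90 K.
COP_Carnot = T_H/ΔT = 323.35/32.90 = 9.828.
η_II = COP_actual/COP_Carnot = 4.686/9.828 = 0.4768.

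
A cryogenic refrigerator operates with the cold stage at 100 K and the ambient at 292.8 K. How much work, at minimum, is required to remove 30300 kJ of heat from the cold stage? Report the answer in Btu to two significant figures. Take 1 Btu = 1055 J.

55000 Btu

The reservoir spacing is ΔT = 292.8 − 100 = 192.8 K.
The reversible limit is COP_R = T_C/ΔT = 0.5187, so W_min = Q_C/COP = Q_C·ΔT/T_C.
W_min = 30300 × 192.8/100.00 = 58420 kJ = 55370 Btu.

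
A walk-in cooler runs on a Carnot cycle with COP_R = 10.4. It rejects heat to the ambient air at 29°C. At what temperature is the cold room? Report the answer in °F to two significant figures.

For a Carnot refrigerator COP_R = T_C/(T_H − T_C), so T_C = COP·T_H/(1 + COP).
With T_H = 302.15 K, T_C = 10.4 × 302.15/11.40 = 275.65 K.
Converting, 275.65 K = 36.49°F.

36 °F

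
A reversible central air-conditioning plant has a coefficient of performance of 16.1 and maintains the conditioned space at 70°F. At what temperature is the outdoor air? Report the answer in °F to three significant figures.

COP_R = T_C/(T_H − T_C) gives T_H − T_C = T_C/COP.
With T_C = 294.26 K, T_H = 294.26 × (1 + 1/16.1) = 312.54 K.
Converting, 312.54 K = 102.90°F.

103 °F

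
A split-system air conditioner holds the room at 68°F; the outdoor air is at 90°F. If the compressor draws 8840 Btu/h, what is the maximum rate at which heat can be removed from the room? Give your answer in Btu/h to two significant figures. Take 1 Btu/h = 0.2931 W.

In absolute terms T_C = 293.15 K and T_H = 305.37 K, so ΔT = 12.22 K.
COP_Carnot = T_C/ΔT = 293.15/12.22 = 23.99.
Q̇_max = COP_Carnot × Ẇ = 23.99 × 8840 Btu/h = 212000 Btu/h.

210000 Btu/h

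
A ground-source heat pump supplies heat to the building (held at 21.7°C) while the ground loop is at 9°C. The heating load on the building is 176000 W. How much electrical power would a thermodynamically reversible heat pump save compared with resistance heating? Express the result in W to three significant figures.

168000 W

In absolute terms T_C = 282.15 K and T_H = 294.85 K, so ΔT = 12.70 K.
COP_Carnot = T_H/ΔT = 294.85/12.70 = 23.22.
Resistance heating needs Ẇ_res = Q̇_H = 176000 W; the reversible heat pump needs only Ẇ_hp = Q̇_H/COP = 7581 W.
Saving = 176000 − 7581 = 168400 W.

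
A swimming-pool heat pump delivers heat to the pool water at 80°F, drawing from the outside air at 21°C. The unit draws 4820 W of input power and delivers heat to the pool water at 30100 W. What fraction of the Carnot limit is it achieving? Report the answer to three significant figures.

COP_actual = Q̇_H/Ẇ = 30100/4820 = 6.245.
In absolute terms T_C = 294.15 K and T_H = 299.82 K, so ΔT = 5.667 K.
COP_Carnot = T_H/ΔT = 299.82/5.667 = 52.91.
η_II = COP_actual/COP_Carnot = 6.245/52.91 = 0.1180.

0.118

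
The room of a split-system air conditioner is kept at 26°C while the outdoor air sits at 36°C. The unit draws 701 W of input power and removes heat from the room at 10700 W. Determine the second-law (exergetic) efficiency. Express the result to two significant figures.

0.51

COP_actual = Q̇_C/Ẇ = 10700/701.0 = 15.26.
In absolute terms T_C = 299.15 K and T_H = 309.15 K, so ΔT = 10.00 K.
COP_Carnot = T_C/ΔT = 299.15/10.00 = 29.92.
η_II = COP_actual/COP_Carnot = 15.26/29.92 = 0.5102.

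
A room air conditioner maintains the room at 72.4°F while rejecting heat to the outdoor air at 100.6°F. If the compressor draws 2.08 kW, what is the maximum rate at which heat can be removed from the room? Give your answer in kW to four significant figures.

In absolute terms T_C = 295.59 K and T_H = 311.26 K, so ΔT = 15.67 K.
COP_Carnot = T_C/ΔT = 295.59/15.67 = 18.87.
Q̇_max = COP_Carnot × Ẇ = 18.87 × 2.080 kW = 39.24 kW.

39.24 kW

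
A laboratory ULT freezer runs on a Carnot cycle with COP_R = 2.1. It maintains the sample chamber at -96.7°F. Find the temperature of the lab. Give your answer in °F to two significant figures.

COP_R = T_C/(T_H − T_C) gives T_H − T_C = T_C/COP.
With T_C = 201.65 K, T_H = 201.65 × (1 + 1/2.1) = 297.67 K.
Converting, 297.67 K = 76.14°F.

76 °F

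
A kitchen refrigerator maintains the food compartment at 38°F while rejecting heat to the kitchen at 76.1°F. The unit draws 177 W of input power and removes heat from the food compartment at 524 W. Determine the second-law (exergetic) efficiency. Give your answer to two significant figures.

0.23

COP_actual = Q̇_C/Ẇ = 524.0/177.0 = 2.960.
In absolute terms T_C = 276.48 K and T_H = 297.65 K, so ΔT = 21.17 K.
COP_Carnot = T_C/ΔT = 276.48/21.17 = 13.06.
η_II = COP_actual/COP_Carnot = 2.960/13.06 = 0.2266.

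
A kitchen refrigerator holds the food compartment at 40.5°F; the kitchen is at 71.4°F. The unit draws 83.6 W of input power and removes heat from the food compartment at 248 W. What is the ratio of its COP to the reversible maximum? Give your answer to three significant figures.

0.183

COP_actual = Q̇_C/Ẇ = 248.0/83.60 = 2.967.
In absolute terms T_C = 277.87 K and T_H = 295.04 K, so ΔT = 17.17 K.
COP_Carnot = T_C/ΔT = 277.87/17.17 = 16.19.
η_II = COP_actual/COP_Carnot = 2.967/16.19 = 0.1833.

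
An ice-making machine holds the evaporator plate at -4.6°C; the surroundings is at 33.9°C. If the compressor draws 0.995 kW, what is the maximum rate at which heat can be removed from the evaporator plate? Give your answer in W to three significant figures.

6940 W

In absolute terms T_C = 268.55 K and T_H = 307.05 K, so ΔT = 38.50 K.
COP_Carnot = T_C/ΔT = 268.55/38.50 = 6.975.
Q̇_max = COP_Carnot × Ẇ = 6.975 × 0.9950 kW = 6.940 kW = 6940 W.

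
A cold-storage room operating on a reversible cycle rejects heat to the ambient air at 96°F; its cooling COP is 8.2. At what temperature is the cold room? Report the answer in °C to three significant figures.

For a Carnot refrigerator COP_R = T_C/(T_H − T_C), so T_C = COP·T_H/(1 + COP).
With T_H = 308.71 K, T_C = 8.2 × 308.71/9.200 = 275.15 K.
Converting, 275.15 K = 2.00°C.

2.00 °C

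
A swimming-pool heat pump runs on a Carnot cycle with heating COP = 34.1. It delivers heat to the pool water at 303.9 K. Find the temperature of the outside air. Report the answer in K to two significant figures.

COP_HP = T_H/(T_H − T_C) gives T_H − T_C = T_H/COP.
With T_H = 303.90 K, T_C = 303.90 × (1 − 1/34.1) = 294.99 K.

290 K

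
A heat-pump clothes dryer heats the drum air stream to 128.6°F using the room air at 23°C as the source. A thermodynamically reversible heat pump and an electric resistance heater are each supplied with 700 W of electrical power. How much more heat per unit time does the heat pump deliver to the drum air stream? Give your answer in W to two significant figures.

In absolute terms T_C = 296.15 K and T_H = 326.82 K, so ΔT = 30.67 K.
COP_Carnot = T_H/ΔT = 326.82/30.67 = 10.66.
The heat pump delivers Q̇_H = COP × Ẇ = 7460 W; the resistance heater delivers Ẇ = 700.0 W.
Extra = (COP − 1)·Ẇ = 6760 W.

6800 W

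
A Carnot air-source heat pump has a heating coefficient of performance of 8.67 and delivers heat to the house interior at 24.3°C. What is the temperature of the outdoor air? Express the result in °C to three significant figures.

-10.0 °C

COP_HP = T_H/(T_H − T_C) gives T_H − T_C = T_H/COP.
With T_H = 297.45 K, T_C = 297.45 × (1 − 1/8.67) = 263.14 K.
Converting, 263.14 K = -10.01°C.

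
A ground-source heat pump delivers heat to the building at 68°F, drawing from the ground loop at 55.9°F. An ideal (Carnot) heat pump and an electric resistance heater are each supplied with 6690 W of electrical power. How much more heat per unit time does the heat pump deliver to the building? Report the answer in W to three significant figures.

In absolute terms T_C = 286.43 K and T_H = 293.15 K, so ΔT = 6.722 K.
COP_Carnot = T_H/ΔT = 293.15/6.722 = 43.61.
The heat pump delivers Q̇_H = COP × Ẇ = 291700 W; the resistance heater delivers Ẇ = 6690 W.
Extra = (COP − 1)·Ẇ = 285100 W.

285000 W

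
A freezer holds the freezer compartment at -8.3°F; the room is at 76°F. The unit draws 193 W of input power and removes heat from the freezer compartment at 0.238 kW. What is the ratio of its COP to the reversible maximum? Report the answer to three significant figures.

Converting, Q̇_C = 0.2380 kW = 238.0 W, so COP_actual = Q̇_C/Ẇ = 238.0/193.0 = 1.233.
In absolute terms T_C = 250.76 K and T_H = 297.59 K, so ΔT = 46.83 K.
COP_Carnot = T_C/ΔT = 250.76/46.83 = 5.354.
η_II = COP_actual/COP_Carnot = 1.233/5.354 = 0.2303.

0.230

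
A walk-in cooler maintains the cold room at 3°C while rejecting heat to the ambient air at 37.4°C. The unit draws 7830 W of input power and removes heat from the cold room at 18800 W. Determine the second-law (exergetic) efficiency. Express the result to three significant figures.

0.299

COP_actual = Q̇_C/Ẇ = 18800/7830 = 2.401.
In absolute terms T_C = 276.15 K and T_H = 310.55 K, so ΔT = 34.40 K.
COP_Carnot = T_C/ΔT = 276.15/34.40 = 8.028.
η_II = COP_actual/COP_Carnot = 2.401/8.028 = 0.2991.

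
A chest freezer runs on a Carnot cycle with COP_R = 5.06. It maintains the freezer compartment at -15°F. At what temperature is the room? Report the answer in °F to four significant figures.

72.88 °F

COP_R = T_C/(T_H − T_C) gives T_H − T_C = T_C/COP.
With T_C = 247.04 K, T_H = 247.04 × (1 + 1/5.06) = 295.86 K.
Converting, 295.86 K = 72.88°F.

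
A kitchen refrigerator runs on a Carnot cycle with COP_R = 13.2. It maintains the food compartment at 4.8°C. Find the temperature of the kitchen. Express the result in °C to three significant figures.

25.9 °C

COP_R = T_C/(T_H − T_C) gives T_H − T_C = T_C/COP.
With T_C = 277.95 K, T_H = 277.95 × (1 + 1/13.2) = 299.01 K.
Converting, 299.01 K = 25.86°C.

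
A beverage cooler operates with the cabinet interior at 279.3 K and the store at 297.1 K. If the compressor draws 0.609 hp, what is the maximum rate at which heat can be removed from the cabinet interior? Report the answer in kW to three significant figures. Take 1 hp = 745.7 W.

The reservoir spacing is ΔT = 297.1 − 279.3 = 17.80 K.
COP_Carnot = T_C/ΔT = 279.30/17.80 = 15.69.
Q̇_max = COP_Carnot × Ẇ = 15.69 × 0.6090 hp = 9.556 hp = 7.126 kW.

7.13 kW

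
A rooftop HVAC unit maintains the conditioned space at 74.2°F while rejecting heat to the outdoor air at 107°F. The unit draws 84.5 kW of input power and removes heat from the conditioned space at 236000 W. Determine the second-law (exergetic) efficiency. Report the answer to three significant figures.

0.172

Converting, Q̇_C = 236000 W = 236.0 kW, so COP_actual = Q̇_C/Ẇ = 236.0/84.50 = 2.793.
In absolute terms T_C = 296.59 K and T_H = 314.82 K, so ΔT = 18.22 K.
COP_Carnot = T_C/ΔT = 296.59/18.22 = 16.28.
η_II = COP_actual/COP_Carnot = 2.793/16.28 = 0.1716.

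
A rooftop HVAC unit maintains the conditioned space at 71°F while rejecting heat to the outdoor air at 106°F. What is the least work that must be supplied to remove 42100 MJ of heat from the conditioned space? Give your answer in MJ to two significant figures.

2800 MJ

In absolute terms T_C = 294.82 K and T_H = 314.26 K, so ΔT = 19.44 K.
The reversible limit is COP_R = T_C/ΔT = 15.16, so W_min = Q_C/COP = Q_C·ΔT/T_C.
W_min = 42100 × 19.44/294.82 = 2777 MJ.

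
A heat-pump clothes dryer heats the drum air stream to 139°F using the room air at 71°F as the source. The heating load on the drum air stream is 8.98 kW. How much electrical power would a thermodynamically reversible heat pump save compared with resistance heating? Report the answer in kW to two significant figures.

8.0 kW

In absolute terms T_C = 294.82 K and T_H = 332.59 K, so ΔT = 37.78 K.
COP_Carnot = T_H/ΔT = 332.59/37.78 = 8.804.
Resistance heating needs Ẇ_res = Q̇_H = 8.980 kW; the reversible heat pump needs only Ẇ_hp = Q̇_H/COP = 1.020 kW.
Saving = 8.980 − 1.020 = 7.960 kW.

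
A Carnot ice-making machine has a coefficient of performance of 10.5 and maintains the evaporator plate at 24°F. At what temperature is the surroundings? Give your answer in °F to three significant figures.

COP_R = T_C/(T_H − T_C) gives T_H − T_C = T_C/COP.
With T_C = 268.71 K, T_H = 268.71 × (1 + 1/10.5) = 294.30 K.
Converting, 294.30 K = 70.06°F.

70.1 °F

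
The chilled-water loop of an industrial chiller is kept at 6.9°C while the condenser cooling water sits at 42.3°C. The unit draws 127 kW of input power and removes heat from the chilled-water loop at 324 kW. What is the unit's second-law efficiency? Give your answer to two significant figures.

COP_actual = Q̇_C/Ẇ = 324.0/127.0 = 2.551.
In absolute terms T_C = 280.05 K and T_H = 315.45 K, so ΔT = 35.40 K.
COP_Carnot = T_C/ΔT = 280.05/35.40 = 7.911.
η_II = COP_actual/COP_Carnot = 2.551/7.911 = 0.3225.

0.32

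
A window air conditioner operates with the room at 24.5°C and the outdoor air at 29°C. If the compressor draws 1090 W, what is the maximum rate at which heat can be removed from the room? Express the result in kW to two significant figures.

72 kW

In absolute terms T_C = 297.65 K and T_H = 302.15 K, so ΔT = 4.500 K.
COP_Carnot = T_C/ΔT = 297.65/4.500 = 66.14.
Q̇_max = COP_Carnot × Ẇ = 66.14 × 1090 W = 72100 W = 72.10 kW.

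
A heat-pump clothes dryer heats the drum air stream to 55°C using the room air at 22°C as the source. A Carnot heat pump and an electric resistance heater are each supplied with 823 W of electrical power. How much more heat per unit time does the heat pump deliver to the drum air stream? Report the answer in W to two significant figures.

7400 W

In absolute terms T_C = 295.15 K and T_H = 328.15 K, so ΔT = 33.00 K.
COP_Carnot = T_H/ΔT = 328.15/33.00 = 9.944.
The heat pump delivers Q̇_H = COP × Ẇ = 8184 W; the resistance heater delivers Ẇ = 823.0 W.
Extra = (COP − 1)·Ẇ = 7361 W.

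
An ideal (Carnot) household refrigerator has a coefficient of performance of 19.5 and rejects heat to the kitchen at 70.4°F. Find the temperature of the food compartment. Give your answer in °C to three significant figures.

6.97 °C

For a Carnot refrigerator COP_R = T_C/(T_H − T_C), so T_C = COP·T_H/(1 + COP).
With T_H = 294.48 K, T_C = 19.5 × 294.48/20.50 = 280.12 K.
Converting, 280.12 K = 6.97°C.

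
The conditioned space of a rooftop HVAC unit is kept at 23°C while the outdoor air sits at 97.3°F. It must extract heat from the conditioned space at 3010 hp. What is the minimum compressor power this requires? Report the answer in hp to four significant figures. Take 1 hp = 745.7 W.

In absolute terms T_C = 296.15 K and T_H = 309.43 K, so ΔT = 13.28 K.
COP_Carnot = T_C/ΔT = 296.15/13.28 = 22.30.
Ẇ_min = Q̇/COP_Carnot = 3010/22.30 = 135.0 hp.

135.0 hp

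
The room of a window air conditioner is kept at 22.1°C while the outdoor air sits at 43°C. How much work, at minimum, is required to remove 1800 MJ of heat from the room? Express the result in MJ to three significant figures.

127 MJ

In absolute terms T_C = 295.25 K and T_H = 316.15 K, so ΔT = 20.90 K.
The reversible limit is COP_R = T_C/ΔT = 14.13, so W_min = Q_C/COP = Q_C·ΔT/T_C.
W_min = 1800 × 20.90/295.25 = 127.4 MJ.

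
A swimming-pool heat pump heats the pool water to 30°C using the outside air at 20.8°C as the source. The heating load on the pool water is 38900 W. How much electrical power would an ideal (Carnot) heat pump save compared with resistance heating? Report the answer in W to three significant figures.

In absolute terms T_C = 293.95 K and T_H = 303.15 K, so ΔT = 9.200 K.
COP_Carnot = T_H/ΔT = 303.15/9.200 = 32.95.
Resistance heating needs Ẇ_res = Q̇_H = 38900 W; the reversible heat pump needs only Ẇ_hp = Q̇_H/COP = 1181 W.
Saving = 38900 − 1181 = 37720 W.

37700 W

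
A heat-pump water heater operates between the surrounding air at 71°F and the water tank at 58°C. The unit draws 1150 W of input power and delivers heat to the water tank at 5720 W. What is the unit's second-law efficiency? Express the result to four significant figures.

0.5457

COP_actual = Q̇_H/Ẇ = 5720/1150 = 4.974.
In absolute terms T_C = 294.82 K and T_H = 331.15 K, so ΔT = 36.33 K.
COP_Carnot = T_H/ΔT = 331.15/36.33 = 9.114.
η_II = COP_actual/COP_Carnot = 4.974/9.114 = 0.5457.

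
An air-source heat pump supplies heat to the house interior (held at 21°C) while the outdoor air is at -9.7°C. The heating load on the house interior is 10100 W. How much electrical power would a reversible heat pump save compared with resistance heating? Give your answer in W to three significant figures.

9050 W

In absolute terms T_C = 263.45 K and T_H = 294.15 K, so ΔT = 30.70 K.
COP_Carnot = T_H/ΔT = 294.15/30.70 = 9.581.
Resistance heating needs Ẇ_res = Q̇_H = 10100 W; the reversible heat pump needs only Ẇ_hp = Q̇_H/COP = 1054 W.
Saving = 10100 − 1054 = 9046 W.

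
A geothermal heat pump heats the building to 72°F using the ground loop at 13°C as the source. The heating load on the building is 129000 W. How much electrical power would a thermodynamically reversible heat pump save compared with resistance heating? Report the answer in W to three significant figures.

125000 W

In absolute terms T_C = 286.15 K and T_H = 295.37 K, so ΔT = 9.222 K.
COP_Carnot = T_H/ΔT = 295.37/9.222 = 32.03.
Resistance heating needs Ẇ_res = Q̇_H = 129000 W; the reversible heat pump needs only Ẇ_hp = Q̇_H/COP = 4028 W.
Saving = 129000 − 4028 = 125000 W.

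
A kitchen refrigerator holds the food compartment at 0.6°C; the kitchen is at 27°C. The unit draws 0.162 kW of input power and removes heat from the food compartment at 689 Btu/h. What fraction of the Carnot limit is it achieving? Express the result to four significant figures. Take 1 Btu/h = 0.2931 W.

Converting, Q̇_C = 689.0 Btu/h = 0.2019 kW, so COP_actual = Q̇_C/Ẇ = 0.2019/0.1620 = 1.247.
In absolute terms T_C = 273.75 K and T_H = 300.15 K, so ΔT = 26.40 K.
COP_Carnot = T_C/ΔT = 273.75/26.40 = 10.37.
η_II = COP_actual/COP_Carnot = 1.247/10.37 = 0.1202.

0.1202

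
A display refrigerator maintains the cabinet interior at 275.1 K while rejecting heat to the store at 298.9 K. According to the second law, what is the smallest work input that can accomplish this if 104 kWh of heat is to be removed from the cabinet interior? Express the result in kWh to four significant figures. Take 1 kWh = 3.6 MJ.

8.997 kWh

The reservoir spacing is ΔT = 298.9 − 275.1 = 23.80 K.
The reversible limit is COP_R = T_C/ΔT = 11.56, so W_min = Q_C/COP = Q_C·ΔT/T_C.
W_min = 104.0 × 23.80/275.10 = 8.997 kWh.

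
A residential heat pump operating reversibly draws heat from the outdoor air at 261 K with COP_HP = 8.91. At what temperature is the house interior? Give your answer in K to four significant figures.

COP_HP = T_H/(T_H − T_C) rearranges to T_H = COP·T_C/(COP − 1).
With T_C = 261.00 K, T_H = 8.91 × 261.00/7.910 = 294.00 K.

294.0 K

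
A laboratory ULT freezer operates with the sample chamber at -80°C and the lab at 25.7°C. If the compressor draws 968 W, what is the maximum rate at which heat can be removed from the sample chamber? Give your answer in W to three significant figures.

In absolute terms T_C = 193.15 K and T_H = 298.85 K, so ΔT = 105.7 K.
COP_Carnot = T_C/ΔT = 193.15/105.7 = 1.827.
Q̇_max = COP_Carnot × Ẇ = 1.827 × 968.0 W = 1769 W.

1770 W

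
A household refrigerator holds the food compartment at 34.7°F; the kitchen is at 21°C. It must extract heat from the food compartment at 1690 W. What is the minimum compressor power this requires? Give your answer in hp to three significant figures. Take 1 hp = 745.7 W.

In absolute terms T_C = 274.65 K and T_H = 294.15 K, so ΔT = 19.50 K.
COP_Carnot = T_C/ΔT = 274.65/19.50 = 14.08.
Ẇ_min = Q̇/COP_Carnot = 1690/14.08 = 120.0 W = 0.1609 hp.

0.161 hp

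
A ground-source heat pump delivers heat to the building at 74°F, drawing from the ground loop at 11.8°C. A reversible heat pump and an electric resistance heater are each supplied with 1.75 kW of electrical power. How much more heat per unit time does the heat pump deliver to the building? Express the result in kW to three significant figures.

43.2 kW

In absolute terms T_C = 284.95 K and T_H = 296.48 K, so ΔT = 11.53 K.
COP_Carnot = T_H/ΔT = 296.48/11.53 = 25.71.
The heat pump delivers Q̇_H = COP × Ẇ = 44.99 kW; the resistance heater delivers Ẇ = 1.750 kW.
Extra = (COP − 1)·Ẇ = 43.24 kW.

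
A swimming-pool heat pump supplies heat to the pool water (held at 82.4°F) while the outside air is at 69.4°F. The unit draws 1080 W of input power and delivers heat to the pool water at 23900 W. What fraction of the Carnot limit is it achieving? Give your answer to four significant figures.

0.5307

COP_actual = Q̇_H/Ẇ = 23900/1080 = 22.13.
In absolute terms T_C = 293.93 K and T_H = 301.15 K, so ΔT = 7.222 K.
COP_Carnot = T_H/ΔT = 301.15/7.222 = 41.70.
η_II = COP_actual/COP_Carnot = 22.13/41.70 = 0.5307.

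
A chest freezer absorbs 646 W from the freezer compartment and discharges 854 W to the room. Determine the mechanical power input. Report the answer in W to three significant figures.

208 W

For a cyclic device the first law requires Q̇_H = Q̇_C + Ẇ.
Ẇ = Q̇_H − Q̇_C = 208.0 W.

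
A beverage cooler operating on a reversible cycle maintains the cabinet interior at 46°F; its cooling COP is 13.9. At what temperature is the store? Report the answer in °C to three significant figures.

COP_R = T_C/(T_H − T_C) gives T_H − T_C = T_C/COP.
With T_C = 280.93 K, T_H = 280.93 × (1 + 1/13.9) = 301.14 K.
Converting, 301.14 K = 27.99°C.

28.0 °C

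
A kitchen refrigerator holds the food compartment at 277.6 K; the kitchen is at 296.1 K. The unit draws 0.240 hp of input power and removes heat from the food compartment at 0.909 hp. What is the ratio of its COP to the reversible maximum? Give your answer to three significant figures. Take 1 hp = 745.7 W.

0.252

COP_actual = Q̇_C/Ẇ = 0.9090/0.2400 = 3.788.
The reservoir spacing is ΔT = 296.1 − 277.6 = 18.50 K.
COP_Carnot = T_C/ΔT = 277.60/18.50 = 15.01.
η_II = COP_actual/COP_Carnot = 3.788/15.01 = 0.2524.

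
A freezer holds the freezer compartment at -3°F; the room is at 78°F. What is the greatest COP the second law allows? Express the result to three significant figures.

In absolute terms T_C = 253.71 K and T_H = 298.71 K, so ΔT = 45.00 K.
For a reversible cycle, COP_Carnot = T_C/ΔT = 253.71/45.00 = 5.638.

5.64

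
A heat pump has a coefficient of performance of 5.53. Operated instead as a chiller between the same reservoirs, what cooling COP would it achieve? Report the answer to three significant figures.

4.53

Since Q_H = Q_C + W for any cycle, COP_R = Q_C/W = Q_H/W − 1.
COP_R = 5.53 − 1 = 4.53.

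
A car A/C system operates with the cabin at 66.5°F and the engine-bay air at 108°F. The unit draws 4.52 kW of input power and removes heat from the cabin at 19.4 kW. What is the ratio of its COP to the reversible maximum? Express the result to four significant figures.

0.3385

COP_actual = Q̇_C/Ẇ = 19.40/4.520 = 4.292.
In absolute terms T_C = 292.32 K and T_H = 315.37 K, so ΔT = 23.06 K.
COP_Carnot = T_C/ΔT = 292.32/23.06 = 12.68.
η_II = COP_actual/COP_Carnot = 4.292/12.68 = 0.3385.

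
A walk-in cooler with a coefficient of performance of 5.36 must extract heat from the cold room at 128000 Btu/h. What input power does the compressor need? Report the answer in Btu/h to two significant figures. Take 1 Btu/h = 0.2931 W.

24000 Btu/h

Ẇ = Q̇_C/COP = 128000/5.36 = 23880 Btu/h.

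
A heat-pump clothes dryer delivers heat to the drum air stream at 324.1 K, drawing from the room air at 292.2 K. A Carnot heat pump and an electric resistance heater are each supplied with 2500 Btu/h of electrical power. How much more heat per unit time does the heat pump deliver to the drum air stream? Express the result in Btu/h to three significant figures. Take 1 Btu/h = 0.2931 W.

22900 Btu/h

The reservoir spacing is ΔT = 324.1 − 292.2 = 31.90 K.
COP_Carnot = T_H/ΔT = 324.10/31.90 = 10.16.
The heat pump delivers Q̇_H = COP × Ẇ = 25400 Btu/h; the resistance heater delivers Ẇ = 2500 Btu/h.
Extra = (COP − 1)·Ẇ = 22900 Btu/h.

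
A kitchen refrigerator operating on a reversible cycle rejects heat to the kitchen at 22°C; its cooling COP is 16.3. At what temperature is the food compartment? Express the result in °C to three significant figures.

4.94 °C

For a Carnot refrigerator COP_R = T_C/(T_H − T_C), so T_C = COP·T_H/(1 + COP).
With T_H = 295.15 K, T_C = 16.3 × 295.15/17.30 = 278.09 K.
Converting, 278.09 K = 4.94°C.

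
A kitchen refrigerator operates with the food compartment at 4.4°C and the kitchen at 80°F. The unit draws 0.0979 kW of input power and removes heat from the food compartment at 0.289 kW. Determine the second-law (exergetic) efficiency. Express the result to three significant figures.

0.237

COP_actual = Q̇_C/Ẇ = 0.2890/0.09790 = 2.952.
In absolute terms T_C = 277.55 K and T_H = 299.82 K, so ΔT = 22.27 K.
COP_Carnot = T_C/ΔT = 277.55/22.27 = 12.46.
η_II = COP_actual/COP_Carnot = 2.952/12.46 = 0.2368.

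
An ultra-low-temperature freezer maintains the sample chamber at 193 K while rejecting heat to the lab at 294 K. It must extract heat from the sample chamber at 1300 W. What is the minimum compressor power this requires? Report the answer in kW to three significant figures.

0.680 kW

The reservoir spacing is ΔT = 294 − 193 = 101.0 K.
COP_Carnot = T_C/ΔT = 193.00/101.0 = 1.911.
Ẇ_min = Q̇/COP_Carnot = 1300/1.911 = 680.3 W = 0.6803 kW.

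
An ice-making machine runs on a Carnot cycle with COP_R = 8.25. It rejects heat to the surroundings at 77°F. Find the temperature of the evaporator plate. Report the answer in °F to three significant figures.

19.0 °F

For a Carnot refrigerator COP_R = T_C/(T_H − T_C), so T_C = COP·T_H/(1 + COP).
With T_H = 298.15 K, T_C = 8.25 × 298.15/9.250 = 265.92 K.
Converting, 265.92 K = 18.98°F.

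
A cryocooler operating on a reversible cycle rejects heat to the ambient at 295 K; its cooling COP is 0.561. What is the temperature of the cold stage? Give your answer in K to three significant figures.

For a Carnot refrigerator COP_R = T_C/(T_H − T_C), so T_C = COP·T_H/(1 + COP).
With T_H = 295.00 K, T_C = 0.561 × 295.00/1.561 = 106.02 K.

106 K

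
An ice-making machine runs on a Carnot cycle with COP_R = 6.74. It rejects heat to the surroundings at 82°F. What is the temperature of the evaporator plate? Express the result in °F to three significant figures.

For a Carnot refrigerator COP_R = T_C/(T_H − T_C), so T_C = COP·T_H/(1 + COP).
With T_H = 300.93 K, T_C = 6.74 × 300.93/7.740 = 262.05 K.
Converting, 262.05 K = 12.02°F.

12.0 °F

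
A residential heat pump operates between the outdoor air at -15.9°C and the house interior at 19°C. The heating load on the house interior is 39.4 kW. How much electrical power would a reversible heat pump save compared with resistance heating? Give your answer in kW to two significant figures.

In absolute terms T_C = 257.25 K and T_H = 292.15 K, so ΔT = 34.90 K.
COP_Carnot = T_H/ΔT = 292.15/34.90 = 8.371.
Resistance heating needs Ẇ_res = Q̇_H = 39.40 kW; the reversible heat pump needs only Ẇ_hp = Q̇_H/COP = 4.707 kW.
Saving = 39.40 − 4.707 = 34.69 kW.

35 kW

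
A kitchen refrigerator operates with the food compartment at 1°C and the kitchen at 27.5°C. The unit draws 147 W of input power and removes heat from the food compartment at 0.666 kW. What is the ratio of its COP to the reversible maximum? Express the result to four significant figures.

0.4379

Converting, Q̇_C = 0.6660 kW = 666.0 W, so COP_actual = Q̇_C/Ẇ = 666.0/147.0 = 4.531.
In absolute terms T_C = 274.15 K and T_H = 300.65 K, so ΔT = 26.50 K.
COP_Carnot = T_C/ΔT = 274.15/26.50 = 10.35.
η_II = COP_actual/COP_Carnot = 4.531/10.35 = 0.4379.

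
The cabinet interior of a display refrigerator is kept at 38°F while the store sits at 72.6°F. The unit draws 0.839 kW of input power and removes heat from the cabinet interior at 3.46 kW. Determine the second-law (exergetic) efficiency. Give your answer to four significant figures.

0.2867

COP_actual = Q̇_C/Ẇ = 3.460/0.8390 = 4.124.
In absolute terms T_C = 276.48 K and T_H = 295.71 K, so ΔT = 19.22 K.
COP_Carnot = T_C/ΔT = 276.48/19.22 = 14.38.
η_II = COP_actual/COP_Carnot = 4.124/14.38 = 0.2867.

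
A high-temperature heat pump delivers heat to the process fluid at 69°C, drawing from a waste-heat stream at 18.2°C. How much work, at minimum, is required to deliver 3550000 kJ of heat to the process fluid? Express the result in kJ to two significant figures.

In absolute terms T_C = 291.35 K and T_H = 342.15 K, so ΔT = 50.80 K.
The reversible limit is COP_HP = T_H/ΔT = 6.735, so W_min = Q_H/COP = Q_H·ΔT/T_H.
W_min = 3550000 × 50.80/342.15 = 527100 kJ.

530000 kJ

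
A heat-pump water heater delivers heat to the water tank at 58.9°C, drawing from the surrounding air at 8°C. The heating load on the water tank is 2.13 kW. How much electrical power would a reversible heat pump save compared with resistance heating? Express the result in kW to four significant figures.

In absolute terms T_C = 281.15 K and T_H = 332.05 K, so ΔT = 50.90 K.
COP_Carnot = T_H/ΔT = 332.05/50.90 = 6.524.
Resistance heating needs Ẇ_res = Q̇_H = 2.130 kW; the reversible heat pump needs only Ẇ_hp = Q̇_H/COP = 0.3265 kW.
Saving = 2.130 − 0.3265 = 1.803 kW.

1.803 kW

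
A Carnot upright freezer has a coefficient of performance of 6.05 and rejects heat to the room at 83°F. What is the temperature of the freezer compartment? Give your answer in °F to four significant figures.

6.026 °F

For a Carnot refrigerator COP_R = T_C/(T_H − T_C), so T_C = COP·T_H/(1 + COP).
With T_H = 301.48 K, T_C = 6.05 × 301.48/7.050 = 258.72 K.
Converting, 258.72 K = 6.03°F.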